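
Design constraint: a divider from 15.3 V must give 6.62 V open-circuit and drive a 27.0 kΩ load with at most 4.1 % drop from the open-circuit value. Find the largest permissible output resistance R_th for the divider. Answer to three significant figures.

R_th ≤ 1.15 kΩ

Loading drop = R_th/(R_th + R_L) ≤ 0.0410, so R_th ≤ R_L · ε/(1−ε) = 27.0 kΩ × 0.0410/0.9590 = 1.15 kΩ.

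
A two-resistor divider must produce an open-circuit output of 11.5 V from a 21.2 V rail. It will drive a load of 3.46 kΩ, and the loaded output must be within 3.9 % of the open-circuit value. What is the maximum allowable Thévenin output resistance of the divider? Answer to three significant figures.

Loading drop = R_th/(R_th + R_L) ≤ 0.0390, so R_th ≤ R_L · ε/(1−ε) = 3.46 kΩ × 0.0390/0.9610 = 140 Ω.
(Any R1, R2 with R2/(R1+R2) = 0.542 and R1‖R2 ≤ 140 Ω will meet the spec.)

R_th ≤ 140 Ω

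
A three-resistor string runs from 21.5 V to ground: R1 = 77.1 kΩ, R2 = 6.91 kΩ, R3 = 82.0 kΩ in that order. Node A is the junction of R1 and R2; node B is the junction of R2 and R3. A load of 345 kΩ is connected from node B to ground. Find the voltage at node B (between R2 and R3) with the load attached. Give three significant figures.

V ≈ 9.48 V

At node B, R3 is in parallel with the load: R3‖R_L = 66.25 kΩ.
Below node A the resistance is R2 + (R3‖R_L) = 73.16 kΩ, so V_A = 21.5 × 73.16/150.3 = 10.47 V.
Then V_B = V_A × (R3‖R_L)/(R2 + R3‖R_L) = 10.47 × 66.25/73.16 = 9.48 V.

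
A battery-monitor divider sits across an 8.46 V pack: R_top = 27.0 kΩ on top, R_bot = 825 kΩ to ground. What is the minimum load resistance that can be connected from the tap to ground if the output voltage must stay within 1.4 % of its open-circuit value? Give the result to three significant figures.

R_L(min) ≈ 1.84 MΩ

Output resistance R_th = R_top‖R_bot = (27.0 × 825)/852.0 = 26.14 kΩ.
The fractional drop is R_th/(R_th + R_L); requiring this ≤ 0.0140 gives R_L ≥ R_th(1/0.0140 − 1) = 26.14 × 70.43 = 1.84 MΩ.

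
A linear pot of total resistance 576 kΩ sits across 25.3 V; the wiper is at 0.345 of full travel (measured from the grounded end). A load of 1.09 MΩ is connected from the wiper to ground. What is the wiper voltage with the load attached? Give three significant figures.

V ≈ 7.80 V

The wiper splits the pot into (1−α)R = 377.3 kΩ above and αR = 198.7 kΩ below.
Lower section ‖ load = 168.1 kΩ.
V_wiper = 25.3 × 168.1/(377.3 + 168.1) = 7.80 V.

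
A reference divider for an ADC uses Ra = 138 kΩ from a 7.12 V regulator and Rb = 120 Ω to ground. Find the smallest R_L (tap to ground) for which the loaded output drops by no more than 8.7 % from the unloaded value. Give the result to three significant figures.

Output resistance R_th = Ra‖Rb = (138000 × 120)/138100 = 119.9 Ω.
The fractional drop is R_th/(R_th + R_L); requiring this ≤ 0.0870 gives R_L ≥ R_th(1/0.0870 − 1) = 119.9 × 10.49 = 1.26 kΩ.

R_L(min) ≈ 1.26 kΩ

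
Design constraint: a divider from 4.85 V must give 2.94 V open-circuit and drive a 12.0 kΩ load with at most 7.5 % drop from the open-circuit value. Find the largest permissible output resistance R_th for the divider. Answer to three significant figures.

R_th ≤ 973 Ω

Loading drop = R_th/(R_th + R_L) ≤ 0.0750, so R_th ≤ R_L · ε/(1−ε) = 12.0 kΩ × 0.0750/0.9250 = 973 Ω.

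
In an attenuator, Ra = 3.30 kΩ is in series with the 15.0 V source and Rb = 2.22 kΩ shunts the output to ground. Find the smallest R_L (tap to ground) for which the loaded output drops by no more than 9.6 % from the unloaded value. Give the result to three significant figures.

R_L(min) ≈ 12.5 kΩ

Output resistance R_th = Ra‖Rb = (3.30 × 2.22)/5.520 = 1.327 kΩ.
The fractional drop is R_th/(R_th + R_L); requiring this ≤ 0.0960 gives R_L ≥ R_th(1/0.0960 − 1) = 1.327 × 9.417 = 12.5 kΩ.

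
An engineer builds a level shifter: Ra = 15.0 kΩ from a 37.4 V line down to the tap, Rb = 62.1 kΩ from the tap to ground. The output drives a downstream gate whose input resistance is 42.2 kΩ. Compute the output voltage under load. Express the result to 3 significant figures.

The load sits in parallel with Rb: Rb‖R_L = (62.1 × 42.2) / (62.1 + 42.2) = 25.13 kΩ.
V_out = 37.4 × 25.13 / (15.0 + 25.13) = 37.4 × 25.13/40.13 = 23.4 V.

V_out ≈ 23.4 V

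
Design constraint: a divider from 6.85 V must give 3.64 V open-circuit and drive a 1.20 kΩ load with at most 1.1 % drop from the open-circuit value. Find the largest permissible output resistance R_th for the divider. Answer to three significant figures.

Loading drop = R_th/(R_th + R_L) ≤ 0.0110, so R_th ≤ R_L · ε/(1−ε) = 1.20 kΩ × 0.0110/0.9890 = 13.3 Ω.

R_th ≤ 13.3 Ω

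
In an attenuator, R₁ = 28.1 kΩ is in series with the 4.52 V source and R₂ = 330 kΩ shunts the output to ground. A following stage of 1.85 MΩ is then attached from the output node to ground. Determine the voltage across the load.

V_out ≈ 4.11 V

The load sits in parallel with R₂: R₂‖R_L = (330 × 1850) / (330 + 1850) = 280.0 kΩ.
V_out = 4.52 × 280.0 / (28.1 + 280.0) = 4.52 × 280.0/308.1 = 4.11 V.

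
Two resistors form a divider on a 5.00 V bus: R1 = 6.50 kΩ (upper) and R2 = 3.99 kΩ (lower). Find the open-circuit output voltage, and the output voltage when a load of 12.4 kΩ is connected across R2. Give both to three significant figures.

Open-circuit: V = 5.00 × 3.99/(6.50 + 3.99) = 1.90 V.
With the load, R2 becomes R2‖R_L = 3.019 kΩ, so V = 5.00 × 3.019/9.519 = 1.59 V.

Unloaded: 1.90 V; loaded: 1.59 V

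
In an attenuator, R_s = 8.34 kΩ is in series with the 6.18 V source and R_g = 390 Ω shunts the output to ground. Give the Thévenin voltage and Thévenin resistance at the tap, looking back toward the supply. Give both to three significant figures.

V_th is the open-circuit tap voltage: 6.18 × 390/(8340 + 390) = 0.276 V.
With the supply zeroed, R_s and R_g appear in parallel from the tap: R_th = R_s‖R_g = (8340 × 390)/8730 = 373 Ω.

V_th = 0.276 V, R_th = 373 Ω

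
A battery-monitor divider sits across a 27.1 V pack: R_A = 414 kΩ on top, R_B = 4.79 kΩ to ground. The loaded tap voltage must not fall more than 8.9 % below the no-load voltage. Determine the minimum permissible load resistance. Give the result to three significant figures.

R_L(min) ≈ 48.5 kΩ

Output resistance R_th = R_A‖R_B = (414 × 4.79)/418.8 = 4.735 kΩ.
The fractional drop is R_th/(R_th + R_L); requiring this ≤ 0.0890 gives R_L ≥ R_th(1/0.0890 − 1) = 4.735 × 10.24 = 48.5 kΩ.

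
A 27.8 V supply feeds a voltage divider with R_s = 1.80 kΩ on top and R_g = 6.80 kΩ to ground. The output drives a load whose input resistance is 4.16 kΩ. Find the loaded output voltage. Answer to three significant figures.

The load sits in parallel with R_g: R_g‖R_L = (6.80 × 4.16) / (6.80 + 4.16) = 2.581 kΩ.
V_out = 27.8 × 2.581 / (1.80 + 2.581) = 27.8 × 2.581/4.381 = 16.4 V.

V_out ≈ 16.4 V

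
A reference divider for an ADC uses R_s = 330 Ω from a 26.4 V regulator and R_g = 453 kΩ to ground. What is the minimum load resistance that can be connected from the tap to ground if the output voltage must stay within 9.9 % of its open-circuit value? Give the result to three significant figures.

Output resistance R_th = R_s‖R_g = (330 × 453000)/453300 = 329.8 Ω.
The fractional drop is R_th/(R_th + R_L); requiring this ≤ 0.0990 gives R_L ≥ R_th(1/0.0990 − 1) = 329.8 × 9.101 = 3.00 kΩ.

R_L(min) ≈ 3.00 kΩ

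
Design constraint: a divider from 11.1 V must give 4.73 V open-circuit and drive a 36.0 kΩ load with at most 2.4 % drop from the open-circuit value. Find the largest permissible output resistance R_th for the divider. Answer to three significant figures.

Loading drop = R_th/(R_th + R_L) ≤ 0.0240, so R_th ≤ R_L · ε/(1−ε) = 36.0 kΩ × 0.0240/0.9760 = 885 Ω.
(Any R1, R2 with R2/(R1+R2) = 0.426 and R1‖R2 ≤ 885 Ω will meet the spec.)

R_th ≤ 885 Ω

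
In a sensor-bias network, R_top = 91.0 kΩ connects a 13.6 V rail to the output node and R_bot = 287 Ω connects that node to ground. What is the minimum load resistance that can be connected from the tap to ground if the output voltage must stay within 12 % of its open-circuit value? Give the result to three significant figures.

R_L(min) ≈ 2.10 kΩ

Output resistance R_th = R_top‖R_bot = (91000 × 287)/91290 = 286.1 Ω.
The fractional drop is R_th/(R_th + R_L); requiring this ≤ 0.120 gives R_L ≥ R_th(1/0.120 − 1) = 286.1 × 7.333 = 2.10 kΩ.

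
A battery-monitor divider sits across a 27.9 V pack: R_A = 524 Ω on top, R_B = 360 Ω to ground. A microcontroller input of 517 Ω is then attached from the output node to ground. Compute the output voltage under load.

V_out ≈ 8.04 V

The load sits in parallel with R_B: R_B‖R_L = (360 × 517) / (360 + 517) = 212.2 Ω.
V_out = 27.9 × 212.2 / (524 + 212.2) = 27.9 × 212.2/736.2 = 8.04 V.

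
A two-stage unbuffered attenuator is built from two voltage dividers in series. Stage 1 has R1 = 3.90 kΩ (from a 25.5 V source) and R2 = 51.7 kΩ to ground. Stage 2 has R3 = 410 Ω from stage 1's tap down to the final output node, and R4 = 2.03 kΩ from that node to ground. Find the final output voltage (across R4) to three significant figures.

Stage 2 presents R3+R4 = 2440 Ω as a load on stage 1's tap.
Stage 1's lower leg becomes R2‖(R3+R4) = 2330 Ω, so V_mid = 25.5 × 2330/6230 = 9.537 V.
Stage 2 is itself unloaded: V_out = V_mid × R4/(R3+R4) = 9.537 × 2030/2440 = 7.93 V.

V_out ≈ 7.93 V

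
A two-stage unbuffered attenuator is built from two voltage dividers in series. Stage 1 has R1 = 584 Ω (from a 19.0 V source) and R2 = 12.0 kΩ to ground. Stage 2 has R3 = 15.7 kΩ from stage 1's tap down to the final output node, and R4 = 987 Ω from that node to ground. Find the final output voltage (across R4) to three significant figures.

V_out ≈ 1.04 V

Stage 2 presents R3+R4 = 16690 Ω as a load on stage 1's tap.
Stage 1's lower leg becomes R2‖(R3+R4) = 6980 Ω, so V_mid = 19.0 × 6980/7564 = 17.53 V.
Stage 2 is itself unloaded: V_out = V_mid × R4/(R3+R4) = 17.53 × 987/16690 = 1.04 V.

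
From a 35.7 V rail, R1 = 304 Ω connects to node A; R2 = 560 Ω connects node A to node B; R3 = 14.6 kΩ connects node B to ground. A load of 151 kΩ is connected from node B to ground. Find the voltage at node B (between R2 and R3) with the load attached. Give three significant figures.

V ≈ 33.5 V

At node B, R3 is in parallel with the load: R3‖R_L = 13310 Ω.
Below node A the resistance is R2 + (R3‖R_L) = 13870 Ω, so V_A = 35.7 × 13870/14180 = 34.93 V.
Then V_B = V_A × (R3‖R_L)/(R2 + R3‖R_L) = 34.93 × 13310/13870 = 33.5 V.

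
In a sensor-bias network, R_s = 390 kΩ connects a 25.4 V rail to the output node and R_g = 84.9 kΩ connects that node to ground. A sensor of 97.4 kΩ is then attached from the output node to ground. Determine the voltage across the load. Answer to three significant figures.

The load sits in parallel with R_g: R_g‖R_L = (84.9 × 97.4) / (84.9 + 97.4) = 45.36 kΩ.
V_out = 25.4 × 45.36 / (390 + 45.36) = 25.4 × 45.36/435.4 = 2.65 V.

V_out ≈ 2.65 V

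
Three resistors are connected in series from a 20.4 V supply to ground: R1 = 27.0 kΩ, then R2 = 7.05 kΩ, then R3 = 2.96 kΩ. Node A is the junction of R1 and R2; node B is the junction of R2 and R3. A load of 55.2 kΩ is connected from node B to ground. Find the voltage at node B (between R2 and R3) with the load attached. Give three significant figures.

At node B, R3 is in parallel with the load: R3‖R_L = 2.809 kΩ.
Below node A the resistance is R2 + (R3‖R_L) = 9.859 kΩ, so V_A = 20.4 × 9.859/36.86 = 5.457 V.
Then V_B = V_A × (R3‖R_L)/(R2 + R3‖R_L) = 5.457 × 2.809/9.859 = 1.55 V.

V ≈ 1.55 V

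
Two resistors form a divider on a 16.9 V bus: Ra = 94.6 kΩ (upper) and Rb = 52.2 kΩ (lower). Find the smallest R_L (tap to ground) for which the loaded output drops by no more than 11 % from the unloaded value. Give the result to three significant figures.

Output resistance R_th = Ra‖Rb = (94.6 × 52.2)/146.8 = 33.64 kΩ.
The fractional drop is R_th/(R_th + R_L); requiring this ≤ 0.110 gives R_L ≥ R_th(1/0.110 − 1) = 33.64 × 8.091 = 272 kΩ.

R_L(min) ≈ 272 kΩ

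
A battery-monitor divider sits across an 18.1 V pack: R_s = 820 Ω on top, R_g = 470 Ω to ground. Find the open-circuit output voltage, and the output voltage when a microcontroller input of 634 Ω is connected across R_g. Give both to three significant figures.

Open-circuit: V = 18.1 × 470/(820 + 470) = 6.59 V.
With the load, R_g becomes R_g‖R_L = 269.9 Ω, so V = 18.1 × 269.9/1090 = 4.48 V.

Unloaded: 6.59 V; loaded: 4.48 V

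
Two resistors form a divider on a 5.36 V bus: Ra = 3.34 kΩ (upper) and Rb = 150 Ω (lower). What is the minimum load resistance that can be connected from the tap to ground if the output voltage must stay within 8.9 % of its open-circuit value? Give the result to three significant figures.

R_L(min) ≈ 1.47 kΩ

Output resistance R_th = Ra‖Rb = (3340 × 150)/3490 = 143.6 Ω.
The fractional drop is R_th/(R_th + R_L); requiring this ≤ 0.0890 gives R_L ≥ R_th(1/0.0890 − 1) = 143.6 × 10.24 = 1.47 kΩ.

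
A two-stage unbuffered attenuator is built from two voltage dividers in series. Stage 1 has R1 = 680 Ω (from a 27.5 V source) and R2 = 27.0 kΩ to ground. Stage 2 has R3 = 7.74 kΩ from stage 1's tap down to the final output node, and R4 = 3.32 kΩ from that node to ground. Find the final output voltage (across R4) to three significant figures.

Stage 2 presents R3+R4 = 11060 Ω as a load on stage 1's tap.
Stage 1's lower leg becomes R2‖(R3+R4) = 7846 Ω, so V_mid = 27.5 × 7846/8526 = 25.31 V.
Stage 2 is itself unloaded: V_out = V_mid × R4/(R3+R4) = 25.31 × 3320/11060 = 7.60 V.

V_out ≈ 7.60 V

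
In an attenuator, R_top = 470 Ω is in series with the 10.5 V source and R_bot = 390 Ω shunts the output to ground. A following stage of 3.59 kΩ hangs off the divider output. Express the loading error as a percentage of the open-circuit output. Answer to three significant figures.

5.60 %

The divider's output (Thévenin) resistance is R_top‖R_bot = 213.1 Ω.
Fractional drop under load = R_th/(R_th + R_L) = 213.1 / (213.1 + 3590) = 0.05604.
So the output falls by 5.60 %.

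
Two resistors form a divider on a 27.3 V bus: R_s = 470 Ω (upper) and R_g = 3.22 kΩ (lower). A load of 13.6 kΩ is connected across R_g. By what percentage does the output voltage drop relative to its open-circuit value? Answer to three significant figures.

The divider's output (Thévenin) resistance is R_s‖R_g = 410.1 Ω.
Fractional drop under load = R_th/(R_th + R_L) = 410.1 / (410.1 + 13600) = 0.02927.
So the output falls by 2.93 %.

2.93 %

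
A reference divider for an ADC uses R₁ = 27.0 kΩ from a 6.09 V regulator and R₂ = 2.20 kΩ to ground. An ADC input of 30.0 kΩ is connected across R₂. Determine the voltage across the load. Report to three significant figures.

V_out ≈ 0.430 V

The load sits in parallel with R₂: R₂‖R_L = (2.20 × 30.0) / (2.20 + 30.0) = 2.050 kΩ.
V_out = 6.09 × 2.050 / (27.0 + 2.050) = 6.09 × 2.050/29.05 = 0.430 V.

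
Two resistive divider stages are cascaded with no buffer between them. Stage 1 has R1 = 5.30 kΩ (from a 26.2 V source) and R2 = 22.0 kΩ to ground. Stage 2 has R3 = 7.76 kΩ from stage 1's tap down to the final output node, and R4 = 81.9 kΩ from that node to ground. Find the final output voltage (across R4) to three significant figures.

Stage 2 presents R3+R4 = 89.66 kΩ as a load on stage 1's tap.
Stage 1's lower leg becomes R2‖(R3+R4) = 17.67 kΩ, so V_mid = 26.2 × 17.67/22.97 = 20.15 V.
Stage 2 is itself unloaded: V_out = V_mid × R4/(R3+R4) = 20.15 × 81.9/89.66 = 18.4 V.

V_out ≈ 18.4 V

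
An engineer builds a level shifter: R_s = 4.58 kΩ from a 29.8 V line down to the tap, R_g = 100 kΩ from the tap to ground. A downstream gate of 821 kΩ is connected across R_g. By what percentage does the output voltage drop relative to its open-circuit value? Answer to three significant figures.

The divider's output (Thévenin) resistance is R_s‖R_g = 4.379 kΩ.
Fractional drop under load = R_th/(R_th + R_L) = 4.379 / (4.379 + 821) = 0.005306.
So the output falls by 0.531 %.

0.531 %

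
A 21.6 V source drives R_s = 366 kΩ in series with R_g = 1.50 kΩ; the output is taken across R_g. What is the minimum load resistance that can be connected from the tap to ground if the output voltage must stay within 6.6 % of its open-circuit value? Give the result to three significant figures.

R_L(min) ≈ 21.1 kΩ

Output resistance R_th = R_s‖R_g = (366 × 1.50)/367.5 = 1.494 kΩ.
The fractional drop is R_th/(R_th + R_L); requiring this ≤ 0.0660 gives R_L ≥ R_th(1/0.0660 − 1) = 1.494 × 14.15 = 21.1 kΩ.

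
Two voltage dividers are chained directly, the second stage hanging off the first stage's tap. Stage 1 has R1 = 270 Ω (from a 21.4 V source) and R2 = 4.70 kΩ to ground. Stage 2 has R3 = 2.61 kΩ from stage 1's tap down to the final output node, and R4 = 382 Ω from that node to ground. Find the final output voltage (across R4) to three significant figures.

Stage 2 presents R3+R4 = 2992 Ω as a load on stage 1's tap.
Stage 1's lower leg becomes R2‖(R3+R4) = 1828 Ω, so V_mid = 21.4 × 1828/2098 = 18.65 V.
Stage 2 is itself unloaded: V_out = V_mid × R4/(R3+R4) = 18.65 × 382/2992 = 2.38 V.

V_out ≈ 2.38 V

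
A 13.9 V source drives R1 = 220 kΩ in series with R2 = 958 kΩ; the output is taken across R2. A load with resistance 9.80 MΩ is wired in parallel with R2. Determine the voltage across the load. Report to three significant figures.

V_out ≈ 11.1 V

The load sits in parallel with R2: R2‖R_L = (958 × 9800) / (958 + 9800) = 872.7 kΩ.
V_out = 13.9 × 872.7 / (220 + 872.7) = 13.9 × 872.7/1093 = 11.1 V.
(Unloaded it would have been 11.3 V.)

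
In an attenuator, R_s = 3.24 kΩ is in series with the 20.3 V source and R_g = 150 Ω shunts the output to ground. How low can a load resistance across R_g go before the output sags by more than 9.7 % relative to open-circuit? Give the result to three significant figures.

Output resistance R_th = R_s‖R_g = (3240 × 150)/3390 = 143.4 Ω.
The fractional drop is R_th/(R_th + R_L); requiring this ≤ 0.0970 gives R_L ≥ R_th(1/0.0970 − 1) = 143.4 × 9.309 = 1.33 kΩ.

R_L(min) ≈ 1.33 kΩ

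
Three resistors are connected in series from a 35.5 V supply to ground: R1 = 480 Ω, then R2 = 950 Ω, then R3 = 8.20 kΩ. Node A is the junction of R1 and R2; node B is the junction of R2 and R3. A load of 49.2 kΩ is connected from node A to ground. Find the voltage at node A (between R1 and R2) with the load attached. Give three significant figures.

V ≈ 33.4 V

Below node A the series string R2+R3 = 9150 Ω sits in parallel with the 49200 Ω load: 7715 Ω.
V_A = 35.5 × 7715/(480 + 7715) = 33.4 V.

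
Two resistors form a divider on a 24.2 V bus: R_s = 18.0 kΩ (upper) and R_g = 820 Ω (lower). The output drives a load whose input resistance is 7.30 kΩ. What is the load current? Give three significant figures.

R_g‖R_L = 737.2 Ω; V_out = 24.2 × 737.2/18740 = 0.9521 V.
I_L = V_out / R_L = 0.9521 / 7.30 kΩ = 0.130 mA.

I_L ≈ 0.130 mA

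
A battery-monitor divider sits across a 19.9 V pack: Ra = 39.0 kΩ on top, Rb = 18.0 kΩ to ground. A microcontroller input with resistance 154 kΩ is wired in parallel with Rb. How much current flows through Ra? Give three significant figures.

Rb‖R_L = 16.12 kΩ, so the source sees Ra + Rb‖R_L = 55.12 kΩ.
I = 19.9 V / 55.12 kΩ = 0.361 mA.

I ≈ 0.361 mA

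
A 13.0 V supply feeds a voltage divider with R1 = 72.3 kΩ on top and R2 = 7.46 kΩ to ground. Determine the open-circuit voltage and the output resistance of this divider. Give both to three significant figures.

V_th is the open-circuit tap voltage: 13.0 × 7.46/(72.3 + 7.46) = 1.22 V.
With the supply zeroed, R1 and R2 appear in parallel from the tap: R_th = R1‖R2 = (72.3 × 7.46)/79.76 = 6.76 kΩ.

V_th = 1.22 V, R_th = 6.76 kΩ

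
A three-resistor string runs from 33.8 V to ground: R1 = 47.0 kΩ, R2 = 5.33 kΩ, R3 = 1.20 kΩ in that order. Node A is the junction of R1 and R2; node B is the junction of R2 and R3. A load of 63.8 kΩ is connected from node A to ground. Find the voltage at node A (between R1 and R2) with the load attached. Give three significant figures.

V ≈ 3.78 V

Below node A the series string R2+R3 = 6.530 kΩ sits in parallel with the 63.8 kΩ load: 5.924 kΩ.
V_A = 33.8 × 5.924/(47.0 + 5.924) = 3.78 V.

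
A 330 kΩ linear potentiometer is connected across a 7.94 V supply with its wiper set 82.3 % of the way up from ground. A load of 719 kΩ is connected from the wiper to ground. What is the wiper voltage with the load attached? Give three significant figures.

The wiper splits the pot into (1−α)R = 58.41 kΩ above and αR = 271.6 kΩ below.
Lower section ‖ load = 197.1 kΩ.
V_wiper = 7.94 × 197.1/(58.41 + 197.1) = 6.13 V.

V ≈ 6.13 V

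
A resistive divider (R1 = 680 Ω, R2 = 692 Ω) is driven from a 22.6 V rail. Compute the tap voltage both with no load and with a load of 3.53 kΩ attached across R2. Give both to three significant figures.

Unloaded: 11.4 V; loaded: 10.4 V

Open-circuit: V = 22.6 × 692/(680 + 692) = 11.4 V.
With the load, R2 becomes R2‖R_L = 578.6 Ω, so V = 22.6 × 578.6/1259 = 10.4 V.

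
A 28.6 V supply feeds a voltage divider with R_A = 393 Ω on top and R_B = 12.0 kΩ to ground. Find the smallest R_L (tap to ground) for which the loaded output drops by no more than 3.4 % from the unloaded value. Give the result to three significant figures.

R_L(min) ≈ 10.8 kΩ

Output resistance R_th = R_A‖R_B = (393 × 12000)/12390 = 380.5 Ω.
The fractional drop is R_th/(R_th + R_L); requiring this ≤ 0.0340 gives R_L ≥ R_th(1/0.0340 − 1) = 380.5 × 28.41 = 10.8 kΩ.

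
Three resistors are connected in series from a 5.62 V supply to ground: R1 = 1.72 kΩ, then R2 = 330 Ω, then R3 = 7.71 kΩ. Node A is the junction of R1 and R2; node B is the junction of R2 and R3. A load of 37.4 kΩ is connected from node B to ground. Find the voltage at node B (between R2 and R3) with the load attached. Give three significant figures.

V ≈ 4.26 V

At node B, R3 is in parallel with the load: R3‖R_L = 6392 Ω.
Below node A the resistance is R2 + (R3‖R_L) = 6722 Ω, so V_A = 5.62 × 6722/8442 = 4.475 V.
Then V_B = V_A × (R3‖R_L)/(R2 + R3‖R_L) = 4.475 × 6392/6722 = 4.26 V.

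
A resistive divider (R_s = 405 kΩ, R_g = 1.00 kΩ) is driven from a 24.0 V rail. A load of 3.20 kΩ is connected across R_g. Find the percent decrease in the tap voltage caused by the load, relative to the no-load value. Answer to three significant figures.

The divider's output (Thévenin) resistance is R_s‖R_g = 0.9975 kΩ.
Fractional drop under load = R_th/(R_th + R_L) = 0.9975 / (0.9975 + 3.20) = 0.2376.
So the output falls by 23.8 %.

23.8 %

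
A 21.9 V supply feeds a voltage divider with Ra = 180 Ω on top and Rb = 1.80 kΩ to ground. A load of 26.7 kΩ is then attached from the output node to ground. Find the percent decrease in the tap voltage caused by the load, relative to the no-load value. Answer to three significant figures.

0.609 %

The divider's output (Thévenin) resistance is Ra‖Rb = 163.6 Ω.
Fractional drop under load = R_th/(R_th + R_L) = 163.6 / (163.6 + 26700) = 0.006091.
So the output falls by 0.609 %.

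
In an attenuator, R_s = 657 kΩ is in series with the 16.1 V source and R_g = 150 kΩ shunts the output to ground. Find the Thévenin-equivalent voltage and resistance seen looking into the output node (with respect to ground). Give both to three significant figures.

V_th is the open-circuit tap voltage: 16.1 × 150/(657 + 150) = 2.99 V.
With the supply zeroed, R_s and R_g appear in parallel from the tap: R_th = R_s‖R_g = (657 × 150)/807.0 = 122 kΩ.

V_th = 2.99 V, R_th = 122 kΩ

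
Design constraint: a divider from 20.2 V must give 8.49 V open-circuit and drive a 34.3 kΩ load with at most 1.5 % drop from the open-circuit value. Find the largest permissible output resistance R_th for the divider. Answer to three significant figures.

R_th ≤ 522 Ω

Loading drop = R_th/(R_th + R_L) ≤ 0.0150, so R_th ≤ R_L · ε/(1−ε) = 34.3 kΩ × 0.0150/0.9850 = 522 Ω.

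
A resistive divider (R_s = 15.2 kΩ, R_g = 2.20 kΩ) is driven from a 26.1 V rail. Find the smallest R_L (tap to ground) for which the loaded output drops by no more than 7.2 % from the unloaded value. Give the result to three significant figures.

Output resistance R_th = R_s‖R_g = (15.2 × 2.20)/17.40 = 1.922 kΩ.
The fractional drop is R_th/(R_th + R_L); requiring this ≤ 0.0720 gives R_L ≥ R_th(1/0.0720 − 1) = 1.922 × 12.89 = 24.8 kΩ.

R_L(min) ≈ 24.8 kΩ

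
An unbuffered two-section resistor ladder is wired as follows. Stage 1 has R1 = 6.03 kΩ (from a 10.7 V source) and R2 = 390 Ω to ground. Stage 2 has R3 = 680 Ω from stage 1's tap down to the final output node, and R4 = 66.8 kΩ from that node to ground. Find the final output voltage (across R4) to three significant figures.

V_out ≈ 0.640 V

Stage 2 presents R3+R4 = 67480 Ω as a load on stage 1's tap.
Stage 1's lower leg becomes R2‖(R3+R4) = 387.8 Ω, so V_mid = 10.7 × 387.8/6418 = 0.6465 V.
Stage 2 is itself unloaded: V_out = V_mid × R4/(R3+R4) = 0.6465 × 66800/67480 = 0.640 V.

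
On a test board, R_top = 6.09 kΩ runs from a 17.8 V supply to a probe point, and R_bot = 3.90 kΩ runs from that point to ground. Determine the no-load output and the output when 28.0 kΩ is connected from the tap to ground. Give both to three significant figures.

Unloaded: 6.95 V; loaded: 6.41 V

Open-circuit: V = 17.8 × 3.90/(6.09 + 3.90) = 6.95 V.
With the load, R_bot becomes R_bot‖R_L = 3.423 kΩ, so V = 17.8 × 3.423/9.513 = 6.41 V.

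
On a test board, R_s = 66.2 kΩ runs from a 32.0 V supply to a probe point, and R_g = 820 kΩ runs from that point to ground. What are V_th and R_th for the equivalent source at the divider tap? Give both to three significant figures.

V_th = 29.6 V, R_th = 61.3 kΩ

V_th is the open-circuit tap voltage: 32.0 × 820/(66.2 + 820) = 29.6 V.
With the supply zeroed, R_s and R_g appear in parallel from the tap: R_th = R_s‖R_g = (66.2 × 820)/886.2 = 61.3 kΩ.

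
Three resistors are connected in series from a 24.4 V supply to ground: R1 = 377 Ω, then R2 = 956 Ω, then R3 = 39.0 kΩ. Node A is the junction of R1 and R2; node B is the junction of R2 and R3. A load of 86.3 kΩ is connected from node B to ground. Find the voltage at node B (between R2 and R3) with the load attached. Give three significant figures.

V ≈ 23.2 V

At node B, R3 is in parallel with the load: R3‖R_L = 26860 Ω.
Below node A the resistance is R2 + (R3‖R_L) = 27820 Ω, so V_A = 24.4 × 27820/28190 = 24.07 V.
Then V_B = V_A × (R3‖R_L)/(R2 + R3‖R_L) = 24.07 × 26860/27820 = 23.2 V.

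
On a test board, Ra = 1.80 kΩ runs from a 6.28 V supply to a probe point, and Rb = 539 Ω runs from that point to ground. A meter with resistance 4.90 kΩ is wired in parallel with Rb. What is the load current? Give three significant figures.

Rb‖R_L = 485.6 Ω; V_out = 6.28 × 485.6/2286 = 1.334 V.
I_L = V_out / R_L = 1.334 / 4.90 kΩ = 0.272 mA.

I_L ≈ 0.272 mA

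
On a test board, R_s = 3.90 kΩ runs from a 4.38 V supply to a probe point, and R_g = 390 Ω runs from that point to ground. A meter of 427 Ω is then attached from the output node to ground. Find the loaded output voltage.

V_out ≈ 0.218 V

The load sits in parallel with R_g: R_g‖R_L = (390 × 427) / (390 + 427) = 203.8 Ω.
V_out = 4.38 × 203.8 / (3900 + 203.8) = 4.38 × 203.8/4104 = 0.218 V.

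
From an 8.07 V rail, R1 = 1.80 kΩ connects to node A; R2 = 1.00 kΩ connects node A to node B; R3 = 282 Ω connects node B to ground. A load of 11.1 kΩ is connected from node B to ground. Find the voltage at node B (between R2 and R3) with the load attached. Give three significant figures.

V ≈ 0.722 V

At node B, R3 is in parallel with the load: R3‖R_L = 275.0 Ω.
Below node A the resistance is R2 + (R3‖R_L) = 1275 Ω, so V_A = 8.07 × 1275/3075 = 3.346 V.
Then V_B = V_A × (R3‖R_L)/(R2 + R3‖R_L) = 3.346 × 275.0/1275 = 0.722 V.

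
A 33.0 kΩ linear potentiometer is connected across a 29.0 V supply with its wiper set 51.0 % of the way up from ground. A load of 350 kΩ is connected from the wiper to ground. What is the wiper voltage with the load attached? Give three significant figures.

The wiper splits the pot into (1−α)R = 16.17 kΩ above and αR = 16.83 kΩ below.
Lower section ‖ load = 16.06 kΩ.
V_wiper = 29.0 × 16.06/(16.17 + 16.06) = 14.4 V.

V ≈ 14.4 V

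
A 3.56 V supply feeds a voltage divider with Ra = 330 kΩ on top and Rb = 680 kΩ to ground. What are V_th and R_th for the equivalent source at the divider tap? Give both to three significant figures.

V_th is the open-circuit tap voltage: 3.56 × 680/(330 + 680) = 2.40 V.
With the supply zeroed, Ra and Rb appear in parallel from the tap: R_th = Ra‖Rb = (330 × 680)/1010 = 222 kΩ.

V_th = 2.40 V, R_th = 222 kΩ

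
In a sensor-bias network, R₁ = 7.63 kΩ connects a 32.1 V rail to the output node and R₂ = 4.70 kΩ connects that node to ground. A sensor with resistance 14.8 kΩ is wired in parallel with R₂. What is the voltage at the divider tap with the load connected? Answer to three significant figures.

V_out ≈ 10.2 V

The load sits in parallel with R₂: R₂‖R_L = (4.70 × 14.8) / (4.70 + 14.8) = 3.567 kΩ.
V_out = 32.1 × 3.567 / (7.63 + 3.567) = 32.1 × 3.567/11.20 = 10.2 V.
(Unloaded it would have been 12.2 V.)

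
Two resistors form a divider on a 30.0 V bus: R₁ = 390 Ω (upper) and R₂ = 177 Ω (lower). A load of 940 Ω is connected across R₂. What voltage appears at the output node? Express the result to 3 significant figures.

V_out ≈ 8.29 V

The load sits in parallel with R₂: R₂‖R_L = (177 × 940) / (177 + 940) = 149.0 Ω.
V_out = 30.0 × 149.0 / (390 + 149.0) = 30.0 × 149.0/539.0 = 8.29 V.
(Unloaded it would have been 9.37 V.)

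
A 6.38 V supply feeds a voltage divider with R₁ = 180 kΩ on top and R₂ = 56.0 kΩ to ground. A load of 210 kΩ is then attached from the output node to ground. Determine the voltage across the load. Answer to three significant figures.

The load sits in parallel with R₂: R₂‖R_L = (56.0 × 210) / (56.0 + 210) = 44.21 kΩ.
V_out = 6.38 × 44.21 / (180 + 44.21) = 6.38 × 44.21/224.2 = 1.26 V.
(Unloaded it would have been 1.51 V.)

V_out ≈ 1.26 V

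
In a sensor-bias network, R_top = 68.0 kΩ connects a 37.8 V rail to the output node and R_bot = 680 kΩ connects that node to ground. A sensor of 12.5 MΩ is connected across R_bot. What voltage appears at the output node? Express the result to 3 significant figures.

V_out ≈ 34.2 V

The load sits in parallel with R_bot: R_bot‖R_L = (680 × 12500) / (680 + 12500) = 644.9 kΩ.
V_out = 37.8 × 644.9 / (68.0 + 644.9) = 37.8 × 644.9/712.9 = 34.2 V.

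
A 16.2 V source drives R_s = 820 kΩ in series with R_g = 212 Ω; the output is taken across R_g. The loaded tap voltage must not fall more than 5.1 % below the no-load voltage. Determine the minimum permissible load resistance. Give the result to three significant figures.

Output resistance R_th = R_s‖R_g = (820000 × 212)/820200 = 211.9 Ω.
The fractional drop is R_th/(R_th + R_L); requiring this ≤ 0.0510 gives R_L ≥ R_th(1/0.0510 − 1) = 211.9 × 18.61 = 3.94 kΩ.

R_L(min) ≈ 3.94 kΩ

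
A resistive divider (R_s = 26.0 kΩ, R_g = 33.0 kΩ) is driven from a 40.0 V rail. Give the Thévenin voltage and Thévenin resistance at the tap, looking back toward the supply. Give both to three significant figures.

V_th = 22.4 V, R_th = 14.5 kΩ

V_th is the open-circuit tap voltage: 40.0 × 33.0/(26.0 + 33.0) = 22.4 V.
With the supply zeroed, R_s and R_g appear in parallel from the tap: R_th = R_s‖R_g = (26.0 × 33.0)/59.00 = 14.5 kΩ.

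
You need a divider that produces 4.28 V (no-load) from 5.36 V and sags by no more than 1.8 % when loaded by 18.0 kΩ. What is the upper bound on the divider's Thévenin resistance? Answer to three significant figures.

Loading drop = R_th/(R_th + R_L) ≤ 0.0180, so R_th ≤ R_L · ε/(1−ε) = 18.0 kΩ × 0.0180/0.9820 = 330 Ω.

R_th ≤ 330 Ω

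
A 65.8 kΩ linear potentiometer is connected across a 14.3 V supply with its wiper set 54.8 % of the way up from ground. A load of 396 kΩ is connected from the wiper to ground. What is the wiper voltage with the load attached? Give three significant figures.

V ≈ 7.53 V

The wiper splits the pot into (1−α)R = 29.74 kΩ above and αR = 36.06 kΩ below.
Lower section ‖ load = 33.05 kΩ.
V_wiper = 14.3 × 33.05/(29.74 + 33.05) = 7.53 V.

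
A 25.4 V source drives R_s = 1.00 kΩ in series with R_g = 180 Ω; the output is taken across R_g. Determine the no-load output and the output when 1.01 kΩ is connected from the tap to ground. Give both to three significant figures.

Unloaded: 3.87 V; loaded: 3.37 V

Open-circuit: V = 25.4 × 180/(1000 + 180) = 3.87 V.
With the load, R_g becomes R_g‖R_L = 152.8 Ω, so V = 25.4 × 152.8/1153 = 3.37 V.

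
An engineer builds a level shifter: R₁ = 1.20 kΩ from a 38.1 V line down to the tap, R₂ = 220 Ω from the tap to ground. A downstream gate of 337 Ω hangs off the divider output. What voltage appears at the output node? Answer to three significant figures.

The load sits in parallel with R₂: R₂‖R_L = (220 × 337) / (220 + 337) = 133.1 Ω.
V_out = 38.1 × 133.1 / (1200 + 133.1) = 38.1 × 133.1/1333 = 3.80 V.
(Unloaded it would have been 5.90 V.)

V_out ≈ 3.80 V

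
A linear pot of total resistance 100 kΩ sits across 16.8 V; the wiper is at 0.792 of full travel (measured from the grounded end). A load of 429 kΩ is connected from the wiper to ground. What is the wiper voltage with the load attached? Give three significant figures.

The wiper splits the pot into (1−α)R = 20.80 kΩ above and αR = 79.20 kΩ below.
Lower section ‖ load = 66.86 kΩ.
V_wiper = 16.8 × 66.86/(20.80 + 66.86) = 12.8 V.

V ≈ 12.8 V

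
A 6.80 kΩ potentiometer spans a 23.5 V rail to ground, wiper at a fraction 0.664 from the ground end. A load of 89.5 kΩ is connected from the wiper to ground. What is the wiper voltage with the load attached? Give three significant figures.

The wiper splits the pot into (1−α)R = 2.285 kΩ above and αR = 4.515 kΩ below.
Lower section ‖ load = 4.298 kΩ.
V_wiper = 23.5 × 4.298/(2.285 + 4.298) = 15.3 V.

V ≈ 15.3 V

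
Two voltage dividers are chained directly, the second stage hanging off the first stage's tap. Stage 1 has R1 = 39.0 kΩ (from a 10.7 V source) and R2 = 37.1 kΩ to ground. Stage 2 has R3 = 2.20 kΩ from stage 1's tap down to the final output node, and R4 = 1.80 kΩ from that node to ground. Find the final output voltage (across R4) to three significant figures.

V_out ≈ 0.408 V

Stage 2 presents R3+R4 = 4.000 kΩ as a load on stage 1's tap.
Stage 1's lower leg becomes R2‖(R3+R4) = 3.611 kΩ, so V_mid = 10.7 × 3.611/42.61 = 0.9067 V.
Stage 2 is itself unloaded: V_out = V_mid × R4/(R3+R4) = 0.9067 × 1.80/4.000 = 0.408 V.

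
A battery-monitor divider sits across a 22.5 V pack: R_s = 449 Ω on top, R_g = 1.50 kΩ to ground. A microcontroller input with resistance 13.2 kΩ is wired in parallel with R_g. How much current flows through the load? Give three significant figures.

R_g‖R_L = 1347 Ω; V_out = 22.5 × 1347/1796 = 16.87 V.
I_L = V_out / R_L = 16.87 / 13.2 kΩ = 1.28 mA.

I_L ≈ 1.28 mA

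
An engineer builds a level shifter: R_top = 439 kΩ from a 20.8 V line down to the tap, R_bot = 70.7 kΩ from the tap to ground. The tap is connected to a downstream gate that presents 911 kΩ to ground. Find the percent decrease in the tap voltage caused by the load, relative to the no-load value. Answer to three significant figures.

6.27 %

The divider's output (Thévenin) resistance is R_top‖R_bot = 60.89 kΩ.
Fractional drop under load = R_th/(R_th + R_L) = 60.89 / (60.89 + 911) = 0.06265.
So the output falls by 6.27 %.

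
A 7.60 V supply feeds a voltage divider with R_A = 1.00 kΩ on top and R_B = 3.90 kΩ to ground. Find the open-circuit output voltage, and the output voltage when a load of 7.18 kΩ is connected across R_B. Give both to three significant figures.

Open-circuit: V = 7.60 × 3.90/(1.00 + 3.90) = 6.05 V.
With the load, R_B becomes R_B‖R_L = 2.527 kΩ, so V = 7.60 × 2.527/3.527 = 5.45 V.

Unloaded: 6.05 V; loaded: 5.45 V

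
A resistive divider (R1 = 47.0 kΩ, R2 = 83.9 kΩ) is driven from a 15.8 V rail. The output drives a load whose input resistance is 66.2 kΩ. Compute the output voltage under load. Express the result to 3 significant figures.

V_out ≈ 6.96 V

The load sits in parallel with R2: R2‖R_L = (83.9 × 66.2) / (83.9 + 66.2) = 37.00 kΩ.
V_out = 15.8 × 37.00 / (47.0 + 37.00) = 15.8 × 37.00/84.00 = 6.96 V.
(Unloaded it would have been 10.1 V.)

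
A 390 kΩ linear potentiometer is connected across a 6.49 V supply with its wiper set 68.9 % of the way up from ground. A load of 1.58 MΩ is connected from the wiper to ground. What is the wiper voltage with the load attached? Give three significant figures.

The wiper splits the pot into (1−α)R = 121.3 kΩ above and αR = 268.7 kΩ below.
Lower section ‖ load = 229.7 kΩ.
V_wiper = 6.49 × 229.7/(121.3 + 229.7) = 4.25 V.

V ≈ 4.25 V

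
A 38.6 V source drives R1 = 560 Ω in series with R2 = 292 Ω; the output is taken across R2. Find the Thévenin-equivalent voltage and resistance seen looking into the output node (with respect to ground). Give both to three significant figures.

V_th is the open-circuit tap voltage: 38.6 × 292/(560 + 292) = 13.2 V.
With the supply zeroed, R1 and R2 appear in parallel from the tap: R_th = R1‖R2 = (560 × 292)/852.0 = 192 Ω.

V_th = 13.2 V, R_th = 192 Ω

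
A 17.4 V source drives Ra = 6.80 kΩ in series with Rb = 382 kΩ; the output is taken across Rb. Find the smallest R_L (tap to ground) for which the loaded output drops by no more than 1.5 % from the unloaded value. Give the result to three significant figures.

R_L(min) ≈ 439 kΩ

Output resistance R_th = Ra‖Rb = (6.80 × 382)/388.8 = 6.681 kΩ.
The fractional drop is R_th/(R_th + R_L); requiring this ≤ 0.0150 gives R_L ≥ R_th(1/0.0150 − 1) = 6.681 × 65.67 = 439 kΩ.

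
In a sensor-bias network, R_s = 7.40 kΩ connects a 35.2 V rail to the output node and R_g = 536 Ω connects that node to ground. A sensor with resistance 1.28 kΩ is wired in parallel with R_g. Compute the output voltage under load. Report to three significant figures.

The load sits in parallel with R_g: R_g‖R_L = (536 × 1280) / (536 + 1280) = 377.8 Ω.
V_out = 35.2 × 377.8 / (7400 + 377.8) = 35.2 × 377.8/7778 = 1.71 V.
(Unloaded it would have been 2.38 V.)

V_out ≈ 1.71 V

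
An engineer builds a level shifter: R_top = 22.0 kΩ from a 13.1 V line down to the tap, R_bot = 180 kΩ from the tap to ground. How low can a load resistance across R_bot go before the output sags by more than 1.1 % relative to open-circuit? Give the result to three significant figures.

R_L(min) ≈ 1.76 MΩ

Output resistance R_th = R_top‖R_bot = (22.0 × 180)/202.0 = 19.60 kΩ.
The fractional drop is R_th/(R_th + R_L); requiring this ≤ 0.0110 gives R_L ≥ R_th(1/0.0110 − 1) = 19.60 × 89.91 = 1.76 MΩ.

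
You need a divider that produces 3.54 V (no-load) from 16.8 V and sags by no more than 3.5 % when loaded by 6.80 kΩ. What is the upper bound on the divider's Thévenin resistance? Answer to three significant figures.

R_th ≤ 247 Ω

Loading drop = R_th/(R_th + R_L) ≤ 0.0350, so R_th ≤ R_L · ε/(1−ε) = 6.80 kΩ × 0.0350/0.9650 = 247 Ω.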